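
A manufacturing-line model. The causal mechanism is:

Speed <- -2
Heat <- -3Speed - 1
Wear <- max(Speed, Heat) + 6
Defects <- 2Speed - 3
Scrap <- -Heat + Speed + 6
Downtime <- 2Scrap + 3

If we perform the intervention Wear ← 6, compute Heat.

5

Under do(Wear=6), the mechanism Wear <- max(Speed, Heat) + 6 is discarded; Wear is fixed at 6.
Since Heat is not a descendant of the intervened variable, it is unaffected.
Heat = -3Speed - 1  [with Speed=-2]  = 5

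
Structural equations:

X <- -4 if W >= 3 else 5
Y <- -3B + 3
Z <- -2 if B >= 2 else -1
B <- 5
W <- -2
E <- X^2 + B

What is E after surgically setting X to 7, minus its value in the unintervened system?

24

Under do(X=7), the mechanism X <- -4 if W >= 3 else 5 is discarded; X is fixed at 7.
E = X^2 + B  [with X=7, B=5]  = 54
Without intervention: X = -4 if W >= 3 else 5  [with W=-2]  = 5; E = X^2 + B  [with X=5, B=5]  = 30.
Change = 54 − 30 = 24.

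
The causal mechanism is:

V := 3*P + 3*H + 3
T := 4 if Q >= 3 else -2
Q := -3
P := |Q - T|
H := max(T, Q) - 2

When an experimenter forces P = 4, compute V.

Intervening sets P = 4 and removes its equation (P := |Q - T|).
T = 4 if Q >= 3 else -2  [with Q=-3]  = -2
H = max(T, Q) - 2  [with T=-2, Q=-3]  = -4
V = 3*P + 3*H + 3  [with P=4, H=-4]  = 3

3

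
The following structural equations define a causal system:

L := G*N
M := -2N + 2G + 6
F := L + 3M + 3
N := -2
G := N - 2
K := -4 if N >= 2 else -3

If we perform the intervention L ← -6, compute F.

Under do(L=-6), the mechanism L := G*N is discarded; L is fixed at -6.
G = N - 2  [with N=-2]  = -4
M = -2N + 2G + 6  [with N=-2, G=-4]  = 2
F = L + 3M + 3  [with L=-6, M=2]  = 3

3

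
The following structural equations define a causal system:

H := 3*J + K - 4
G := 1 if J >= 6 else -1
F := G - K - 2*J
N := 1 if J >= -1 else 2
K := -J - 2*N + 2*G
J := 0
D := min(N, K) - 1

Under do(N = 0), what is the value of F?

Under do(N=0), the mechanism N := 1 if J >= -1 else 2 is discarded; N is fixed at 0.
G = 1 if J >= 6 else -1  [with J=0]  = -1
K = -J - 2*N + 2*G  [with J=0, N=0, G=-1]  = -2
F = G - K - 2*J  [with G=-1, K=-2, J=0]  = 1

1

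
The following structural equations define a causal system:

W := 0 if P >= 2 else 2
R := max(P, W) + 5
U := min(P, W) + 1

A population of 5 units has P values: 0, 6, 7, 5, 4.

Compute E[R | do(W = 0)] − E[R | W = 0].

-1.1

do(W=0) breaks W's dependence on P. With W=0 fixed, R across the units is 5, 11, 12, 10, 9, mean 9.4.
Observing W=0 restricts to units where W's equation naturally yields 0: P ∈ {6, 7, 5, 4}. In that subpopulation R = 11, 12, 10, 9, mean 10.5.
Difference = 9.4 − 10.5 = -1.1.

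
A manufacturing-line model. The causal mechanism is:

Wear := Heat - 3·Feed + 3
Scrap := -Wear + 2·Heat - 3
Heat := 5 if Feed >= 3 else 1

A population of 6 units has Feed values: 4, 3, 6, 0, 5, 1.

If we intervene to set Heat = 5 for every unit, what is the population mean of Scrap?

8.5

do(Heat=5) breaks Heat's dependence on Feed. With Heat=5 fixed, Scrap across the units is 11, 8, 17, -1, 14, 2, mean 8.5.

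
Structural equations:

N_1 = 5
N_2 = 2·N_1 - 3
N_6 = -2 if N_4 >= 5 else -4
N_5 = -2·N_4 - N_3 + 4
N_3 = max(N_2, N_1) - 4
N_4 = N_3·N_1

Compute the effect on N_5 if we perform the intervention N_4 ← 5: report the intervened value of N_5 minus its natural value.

20

Intervening sets N_4 = 5 and removes its equation (N_4 = N_3·N_1).
N_2 = 2·N_1 - 3  [with N_1=5]  = 7
N_3 = max(N_2, N_1) - 4  [with N_2=7, N_1=5]  = 3
N_5 = -2·N_4 - N_3 + 4  [with N_4=5, N_3=3]  = -9
Without intervention: N_2 = 2·N_1 - 3  [with N_1=5]  = 7; N_3 = max(N_2, N_1) - 4  [with N_2=7, N_1=5]  = 3; N_4 = N_3·N_1  [with N_3=3, N_1=5]  = 15; N_5 = -2·N_4 - N_3 + 4  [with N_4=15, N_3=3]  = -29.
Change = -9 − (-29) = 20.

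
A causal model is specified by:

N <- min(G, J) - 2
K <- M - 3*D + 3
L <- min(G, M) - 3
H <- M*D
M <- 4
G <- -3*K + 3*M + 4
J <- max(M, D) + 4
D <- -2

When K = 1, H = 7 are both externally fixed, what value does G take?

13

The joint intervention fixes K = 1, H = 7, removing each variable's own equation.
G = -3*K + 3*M + 4  [with K=1, M=4]  = 13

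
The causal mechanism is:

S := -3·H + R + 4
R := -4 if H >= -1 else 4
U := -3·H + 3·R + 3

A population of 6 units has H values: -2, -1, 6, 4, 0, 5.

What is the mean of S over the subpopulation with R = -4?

-8.4

Conditioning on R=-4 selects the 5 unit(s) with H ∈ {-1, 6, 4, 0, 5}. Their S values: 3, -18, -12, 0, -15. Mean = -8.4.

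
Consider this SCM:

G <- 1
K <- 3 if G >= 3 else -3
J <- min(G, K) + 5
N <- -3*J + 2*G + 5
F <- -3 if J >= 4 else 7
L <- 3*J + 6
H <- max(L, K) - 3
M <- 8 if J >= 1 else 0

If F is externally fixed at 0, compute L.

12

The intervention breaks the incoming arrows to F: F <- -3 if J >= 4 else 7 no longer applies, and F = 0.
Since L is not a descendant of the intervened variable, it is unaffected.
K = 3 if G >= 3 else -3  [with G=1]  = -3
J = min(G, K) + 5  [with G=1, K=-3]  = 2
L = 3*J + 6  [with J=2]  = 12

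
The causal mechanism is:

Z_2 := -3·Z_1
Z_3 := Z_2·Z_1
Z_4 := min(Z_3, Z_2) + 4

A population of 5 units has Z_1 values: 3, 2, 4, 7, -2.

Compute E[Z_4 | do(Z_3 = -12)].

do(Z_3=-12) breaks Z_3's dependence on Z_1. With Z_3=-12 fixed, Z_4 across the units is -8, -8, -8, -17, -8, mean -9.8.

-9.8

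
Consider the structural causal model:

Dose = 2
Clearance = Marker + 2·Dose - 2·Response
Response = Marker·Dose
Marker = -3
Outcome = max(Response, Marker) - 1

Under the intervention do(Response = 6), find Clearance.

The intervention breaks the incoming arrows to Response: Response = Marker·Dose no longer applies, and Response = 6.
Clearance = Marker + 2·Dose - 2·Response  [with Marker=-3, Dose=2, Response=6]  = -11

-11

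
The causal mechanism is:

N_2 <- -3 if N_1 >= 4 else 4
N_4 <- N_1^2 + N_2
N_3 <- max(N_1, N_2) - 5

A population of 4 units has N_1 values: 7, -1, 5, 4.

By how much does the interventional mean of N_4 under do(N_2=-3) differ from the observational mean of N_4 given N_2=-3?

-7.25

Every unit gets N_2=-3 under the intervention. N_4 values become 46, -2, 22, 13; E[N_4|do(N_2=-3)] = 19.75.
Conditioning on N_2=-3 selects the 3 unit(s) with N_1 ∈ {7, 5, 4}. Their N_4 values: 46, 22, 13. Mean = 27.
Difference = 19.75 − 27 = -7.25.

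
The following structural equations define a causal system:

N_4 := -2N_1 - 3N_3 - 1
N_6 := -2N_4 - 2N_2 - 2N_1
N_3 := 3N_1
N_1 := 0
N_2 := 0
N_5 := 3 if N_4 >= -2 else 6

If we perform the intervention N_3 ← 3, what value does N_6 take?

20

The intervention breaks the incoming arrows to N_3: N_3 := 3N_1 no longer applies, and N_3 = 3.
N_4 = -2N_1 - 3N_3 - 1  [with N_1=0, N_3=3]  = -10
N_6 = -2N_4 - 2N_2 - 2N_1  [with N_4=-10, N_2=0, N_1=0]  = 20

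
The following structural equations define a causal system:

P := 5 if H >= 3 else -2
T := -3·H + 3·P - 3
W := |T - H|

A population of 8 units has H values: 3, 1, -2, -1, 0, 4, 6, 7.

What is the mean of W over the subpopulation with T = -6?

8.5

Observing T=-6 restricts to units where T's equation naturally yields -6: H ∈ {-1, 6}. In that subpopulation W = 5, 12, mean 8.5.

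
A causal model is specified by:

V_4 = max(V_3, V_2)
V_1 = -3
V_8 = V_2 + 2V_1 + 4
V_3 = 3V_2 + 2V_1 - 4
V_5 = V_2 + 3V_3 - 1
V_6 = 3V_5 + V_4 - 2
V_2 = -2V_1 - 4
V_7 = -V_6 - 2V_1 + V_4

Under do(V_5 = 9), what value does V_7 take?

-19

Under do(V_5=9), the mechanism V_5 = V_2 + 3V_3 - 1 is discarded; V_5 is fixed at 9.
V_2 = -2V_1 - 4  [with V_1=-3]  = 2
V_3 = 3V_2 + 2V_1 - 4  [with V_2=2, V_1=-3]  = -4
V_4 = max(V_3, V_2)  [with V_3=-4, V_2=2]  = 2
V_6 = 3V_5 + V_4 - 2  [with V_5=9, V_4=2]  = 27
V_7 = -V_6 - 2V_1 + V_4  [with V_6=27, V_1=-3, V_4=2]  = -19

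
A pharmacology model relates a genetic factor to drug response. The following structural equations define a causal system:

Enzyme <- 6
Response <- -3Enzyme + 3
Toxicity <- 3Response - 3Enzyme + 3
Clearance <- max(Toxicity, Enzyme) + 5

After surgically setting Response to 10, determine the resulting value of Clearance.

Under do(Response=10), the mechanism Response <- -3Enzyme + 3 is discarded; Response is fixed at 10.
Toxicity = 3Response - 3Enzyme + 3  [with Response=10, Enzyme=6]  = 15
Clearance = max(Toxicity, Enzyme) + 5  [with Toxicity=15, Enzyme=6]  = 20

20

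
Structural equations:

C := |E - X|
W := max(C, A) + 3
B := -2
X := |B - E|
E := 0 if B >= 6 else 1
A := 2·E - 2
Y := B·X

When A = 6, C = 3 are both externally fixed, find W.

9

Setting A = 6, C = 3 by intervention discards those variables' equations.
W = max(C, A) + 3  [with C=3, A=6]  = 9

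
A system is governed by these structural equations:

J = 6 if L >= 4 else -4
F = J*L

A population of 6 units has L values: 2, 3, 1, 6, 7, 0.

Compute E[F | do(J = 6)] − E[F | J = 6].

The intervention sets J=6 in all 6 units regardless of L. Recomputing F per unit gives 12, 18, 6, 36, 42, 0; average 19.
Observing J=6 restricts to units where J's equation naturally yields 6: L ∈ {6, 7}. In that subpopulation F = 36, 42, mean 39.
Difference = 19 − 39 = -20.

-20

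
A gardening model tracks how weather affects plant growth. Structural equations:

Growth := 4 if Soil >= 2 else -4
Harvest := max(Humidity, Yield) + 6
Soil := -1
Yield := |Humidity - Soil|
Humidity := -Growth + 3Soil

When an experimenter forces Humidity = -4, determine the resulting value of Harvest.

do(Humidity=-4) replaces the equation Humidity := -Growth + 3Soil with the constant Humidity = -4.
Yield = |Humidity - Soil|  [with Humidity=-4, Soil=-1]  = 3
Harvest = max(Humidity, Yield) + 6  [with Humidity=-4, Yield=3]  = 9

9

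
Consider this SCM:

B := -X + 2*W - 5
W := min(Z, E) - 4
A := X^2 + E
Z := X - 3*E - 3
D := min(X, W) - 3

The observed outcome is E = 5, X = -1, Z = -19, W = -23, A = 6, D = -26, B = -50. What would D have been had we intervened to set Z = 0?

-7

The intervention breaks the incoming arrows to Z: Z := X - 3*E - 3 no longer applies, and Z = 0.
W = min(Z, E) - 4  [with Z=0, E=5]  = -4
D = min(X, W) - 3  [with X=-1, W=-4]  = -7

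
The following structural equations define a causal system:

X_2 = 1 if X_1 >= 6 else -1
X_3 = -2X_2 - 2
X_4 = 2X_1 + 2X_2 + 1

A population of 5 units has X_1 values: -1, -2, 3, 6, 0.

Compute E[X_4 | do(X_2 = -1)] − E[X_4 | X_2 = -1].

2.4

Under do(X_2=-1), X_2's equation is replaced by X_2=-1 for every unit. Per-unit X_4: -3, -5, 5, 11, -1. Mean = 1.4.
E[X_4|X_2=-1] averages over only the 4 units with X_2=-1 (X_1 = -1, -2, 3, 0): X_4 = -3, -5, 5, -1, mean -1.
Difference = 1.4 − (-1) = 2.4.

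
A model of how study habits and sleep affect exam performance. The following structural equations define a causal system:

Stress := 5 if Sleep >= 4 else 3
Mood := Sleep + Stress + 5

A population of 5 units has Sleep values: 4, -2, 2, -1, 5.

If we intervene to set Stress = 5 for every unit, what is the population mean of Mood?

11.6

The intervention sets Stress=5 in all 5 units regardless of Sleep. Recomputing Mood per unit gives 14, 8, 12, 9, 15; average 11.6.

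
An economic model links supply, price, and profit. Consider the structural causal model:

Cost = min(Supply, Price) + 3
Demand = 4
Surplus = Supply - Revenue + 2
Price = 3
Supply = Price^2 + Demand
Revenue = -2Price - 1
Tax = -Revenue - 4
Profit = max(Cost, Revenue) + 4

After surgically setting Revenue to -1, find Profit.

10

Under do(Revenue=-1), the mechanism Revenue = -2Price - 1 is discarded; Revenue is fixed at -1.
Supply = Price^2 + Demand  [with Price=3, Demand=4]  = 13
Cost = min(Supply, Price) + 3  [with Supply=13, Price=3]  = 6
Profit = max(Cost, Revenue) + 4  [with Cost=6, Revenue=-1]  = 10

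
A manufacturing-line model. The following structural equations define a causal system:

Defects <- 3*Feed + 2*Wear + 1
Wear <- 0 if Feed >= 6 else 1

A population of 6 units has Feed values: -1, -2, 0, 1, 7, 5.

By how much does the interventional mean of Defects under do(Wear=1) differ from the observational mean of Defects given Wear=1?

3.2

Every unit gets Wear=1 under the intervention. Defects values become 0, -3, 3, 6, 24, 18; E[Defects|do(Wear=1)] = 8.
Observing Wear=1 restricts to units where Wear's equation naturally yields 1: Feed ∈ {-1, -2, 0, 1, 5}. In that subpopulation Defects = 0, -3, 3, 6, 18, mean 4.8.
Difference = 8 − 4.8 = 3.2.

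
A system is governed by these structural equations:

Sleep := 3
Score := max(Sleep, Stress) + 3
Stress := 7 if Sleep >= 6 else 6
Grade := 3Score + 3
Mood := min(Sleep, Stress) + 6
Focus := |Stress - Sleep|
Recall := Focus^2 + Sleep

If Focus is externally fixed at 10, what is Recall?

103

The intervention breaks the incoming arrows to Focus: Focus := |Stress - Sleep| no longer applies, and Focus = 10.
Recall = Focus^2 + Sleep  [with Focus=10, Sleep=3]  = 103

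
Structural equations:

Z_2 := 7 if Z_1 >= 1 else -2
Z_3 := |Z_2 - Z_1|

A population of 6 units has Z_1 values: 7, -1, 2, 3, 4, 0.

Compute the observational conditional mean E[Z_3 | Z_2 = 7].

E[Z_3|Z_2=7] averages over only the 4 units with Z_2=7 (Z_1 = 7, 2, 3, 4): Z_3 = 0, 5, 4, 3, mean 3.

3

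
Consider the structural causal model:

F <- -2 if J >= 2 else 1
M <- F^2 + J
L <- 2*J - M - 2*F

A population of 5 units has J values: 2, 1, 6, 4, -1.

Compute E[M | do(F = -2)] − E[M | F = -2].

Under do(F=-2), F's equation is replaced by F=-2 for every unit. Per-unit M: 6, 5, 10, 8, 3. Mean = 6.4.
E[M|F=-2] averages over only the 3 units with F=-2 (J = 2, 6, 4): M = 6, 10, 8, mean 8.
Difference = 6.4 − 8 = -1.6.

-1.6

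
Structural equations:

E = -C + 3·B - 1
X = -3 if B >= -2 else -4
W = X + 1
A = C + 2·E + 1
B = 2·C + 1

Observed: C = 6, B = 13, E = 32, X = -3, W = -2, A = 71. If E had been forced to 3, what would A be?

The intervention breaks the incoming arrows to E: E = -C + 3·B - 1 no longer applies, and E = 3.
A = C + 2·E + 1  [with C=6, E=3]  = 13

13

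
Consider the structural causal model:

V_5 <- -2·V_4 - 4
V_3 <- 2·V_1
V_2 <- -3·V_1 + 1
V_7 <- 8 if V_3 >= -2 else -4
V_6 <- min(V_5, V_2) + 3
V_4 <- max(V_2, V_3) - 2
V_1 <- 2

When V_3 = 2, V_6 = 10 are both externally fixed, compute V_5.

The joint intervention fixes V_3 = 2, V_6 = 10, removing each variable's own equation.
V_2 = -3·V_1 + 1  [with V_1=2]  = -5
V_4 = max(V_2, V_3) - 2  [with V_2=-5, V_3=2]  = 0
V_5 = -2·V_4 - 4  [with V_4=0]  = -4

-4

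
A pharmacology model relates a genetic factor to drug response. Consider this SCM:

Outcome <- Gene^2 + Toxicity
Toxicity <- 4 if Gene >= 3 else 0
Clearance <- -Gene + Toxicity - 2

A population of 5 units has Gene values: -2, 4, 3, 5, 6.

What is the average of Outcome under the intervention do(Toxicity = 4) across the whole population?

The intervention sets Toxicity=4 in all 5 units regardless of Gene. Recomputing Outcome per unit gives 8, 20, 13, 29, 40; average 22.

22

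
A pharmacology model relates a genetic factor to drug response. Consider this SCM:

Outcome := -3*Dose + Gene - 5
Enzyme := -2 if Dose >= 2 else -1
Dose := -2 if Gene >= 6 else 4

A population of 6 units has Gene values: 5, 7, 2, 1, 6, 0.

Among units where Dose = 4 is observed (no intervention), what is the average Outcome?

-15

E[Outcome|Dose=4] averages over only the 4 units with Dose=4 (Gene = 5, 2, 1, 0): Outcome = -12, -15, -16, -17, mean -15.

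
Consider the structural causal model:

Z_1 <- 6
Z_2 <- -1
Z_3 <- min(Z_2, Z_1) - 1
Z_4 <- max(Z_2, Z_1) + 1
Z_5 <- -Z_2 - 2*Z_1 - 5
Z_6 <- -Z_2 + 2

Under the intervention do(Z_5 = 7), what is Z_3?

do(Z_5=7) replaces the equation Z_5 <- -Z_2 - 2*Z_1 - 5 with the constant Z_5 = 7.
Z_3 is not downstream of the intervention, so its value is determined by the original equations.
Z_3 = min(Z_2, Z_1) - 1  [with Z_2=-1, Z_1=6]  = -2

-2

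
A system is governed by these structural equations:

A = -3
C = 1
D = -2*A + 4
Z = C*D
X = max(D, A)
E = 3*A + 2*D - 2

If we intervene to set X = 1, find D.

do(X=1) replaces the equation X = max(D, A) with the constant X = 1.
D is not downstream of the intervention, so its value is determined by the original equations.
D = -2*A + 4  [with A=-3]  = 10

10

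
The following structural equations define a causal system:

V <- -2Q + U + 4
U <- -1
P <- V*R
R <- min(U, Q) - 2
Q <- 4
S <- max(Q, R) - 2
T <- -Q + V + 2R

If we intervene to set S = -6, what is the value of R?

-3

Under do(S=-6), the mechanism S <- max(Q, R) - 2 is discarded; S is fixed at -6.
Since R is not a descendant of the intervened variable, it is unaffected.
R = min(U, Q) - 2  [with U=-1, Q=4]  = -3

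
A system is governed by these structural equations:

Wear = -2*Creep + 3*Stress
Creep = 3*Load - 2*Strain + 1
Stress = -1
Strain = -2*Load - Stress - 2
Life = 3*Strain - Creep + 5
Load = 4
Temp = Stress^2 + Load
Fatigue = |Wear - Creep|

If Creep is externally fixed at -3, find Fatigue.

6

Under do(Creep=-3), the mechanism Creep = 3*Load - 2*Strain + 1 is discarded; Creep is fixed at -3.
Wear = -2*Creep + 3*Stress  [with Creep=-3, Stress=-1]  = 3
Fatigue = |Wear - Creep|  [with Wear=3, Creep=-3]  = 6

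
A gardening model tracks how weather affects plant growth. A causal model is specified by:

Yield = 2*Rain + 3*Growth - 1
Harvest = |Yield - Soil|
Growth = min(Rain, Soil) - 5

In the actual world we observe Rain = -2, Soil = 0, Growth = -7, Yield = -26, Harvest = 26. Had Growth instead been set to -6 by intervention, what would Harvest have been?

do(Growth=-6) replaces the equation Growth = min(Rain, Soil) - 5 with the constant Growth = -6.
Yield = 2*Rain + 3*Growth - 1  [with Rain=-2, Growth=-6]  = -23
Harvest = |Yield - Soil|  [with Yield=-23, Soil=0]  = 23

23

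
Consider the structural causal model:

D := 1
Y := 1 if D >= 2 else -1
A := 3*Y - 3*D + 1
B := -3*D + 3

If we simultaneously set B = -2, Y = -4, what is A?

-14

Setting B = -2, Y = -4 by intervention discards those variables' equations.
A = 3*Y - 3*D + 1  [with Y=-4, D=1]  = -14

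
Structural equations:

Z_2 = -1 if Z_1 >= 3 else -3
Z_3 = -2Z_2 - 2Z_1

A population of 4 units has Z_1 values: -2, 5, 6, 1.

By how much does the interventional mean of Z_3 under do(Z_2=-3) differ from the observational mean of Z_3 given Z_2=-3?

The intervention sets Z_2=-3 in all 4 units regardless of Z_1. Recomputing Z_3 per unit gives 10, -4, -6, 4; average 1.
Conditioning on Z_2=-3 selects the 2 unit(s) with Z_1 ∈ {-2, 1}. Their Z_3 values: 10, 4. Mean = 7.
Difference = 1 − 7 = -6.

-6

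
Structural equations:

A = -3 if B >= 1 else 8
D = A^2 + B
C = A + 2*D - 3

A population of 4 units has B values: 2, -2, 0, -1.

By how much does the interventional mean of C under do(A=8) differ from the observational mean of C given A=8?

Under do(A=8), A's equation is replaced by A=8 for every unit. Per-unit C: 137, 129, 133, 131. Mean = 132.5.
Observing A=8 restricts to units where A's equation naturally yields 8: B ∈ {-2, 0, -1}. In that subpopulation C = 129, 133, 131, mean 131.
Difference = 132.5 − 131 = 1.5.

1.5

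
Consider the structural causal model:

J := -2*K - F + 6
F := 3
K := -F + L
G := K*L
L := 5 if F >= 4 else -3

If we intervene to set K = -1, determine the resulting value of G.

do(K=-1) replaces the equation K := -F + L with the constant K = -1.
L = 5 if F >= 4 else -3  [with F=3]  = -3
G = K*L  [with K=-1, L=-3]  = 3

3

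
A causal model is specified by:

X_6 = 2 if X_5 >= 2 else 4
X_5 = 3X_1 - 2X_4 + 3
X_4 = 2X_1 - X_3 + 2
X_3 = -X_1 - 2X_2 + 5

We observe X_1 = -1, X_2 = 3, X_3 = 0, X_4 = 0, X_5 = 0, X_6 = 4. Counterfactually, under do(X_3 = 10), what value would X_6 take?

2

The intervention breaks the incoming arrows to X_3: X_3 = -X_1 - 2X_2 + 5 no longer applies, and X_3 = 10.
X_4 = 2X_1 - X_3 + 2  [with X_1=-1, X_3=10]  = -10
X_5 = 3X_1 - 2X_4 + 3  [with X_1=-1, X_4=-10]  = 20
X_6 = 2 if X_5 >= 2 else 4  [with X_5=20]  = 2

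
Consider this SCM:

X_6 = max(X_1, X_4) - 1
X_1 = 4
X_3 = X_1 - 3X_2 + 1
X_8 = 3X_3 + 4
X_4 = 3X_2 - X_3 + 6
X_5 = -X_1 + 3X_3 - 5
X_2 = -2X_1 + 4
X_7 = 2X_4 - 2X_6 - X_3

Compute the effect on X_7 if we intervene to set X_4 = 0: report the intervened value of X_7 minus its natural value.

46

The intervention breaks the incoming arrows to X_4: X_4 = 3X_2 - X_3 + 6 no longer applies, and X_4 = 0.
X_2 = -2X_1 + 4  [with X_1=4]  = -4
X_3 = X_1 - 3X_2 + 1  [with X_1=4, X_2=-4]  = 17
X_6 = max(X_1, X_4) - 1  [with X_1=4, X_4=0]  = 3
X_7 = 2X_4 - 2X_6 - X_3  [with X_4=0, X_6=3, X_3=17]  = -23
Without intervention: X_2 = -2X_1 + 4  [with X_1=4]  = -4; X_3 = X_1 - 3X_2 + 1  [with X_1=4, X_2=-4]  = 17; X_4 = 3X_2 - X_3 + 6  [with X_2=-4, X_3=17]  = -23; X_6 = max(X_1, X_4) - 1  [with X_1=4, X_4=-23]  = 3; X_7 = 2X_4 - 2X_6 - X_3  [with X_4=-23, X_6=3, X_3=17]  = -69.
Change = -23 − (-69) = 46.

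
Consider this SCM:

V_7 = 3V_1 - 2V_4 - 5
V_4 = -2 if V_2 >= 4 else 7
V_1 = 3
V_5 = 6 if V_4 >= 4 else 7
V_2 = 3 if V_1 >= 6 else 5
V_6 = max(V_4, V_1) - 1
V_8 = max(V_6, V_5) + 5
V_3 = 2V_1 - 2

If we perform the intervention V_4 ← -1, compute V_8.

12

do(V_4=-1) replaces the equation V_4 = -2 if V_2 >= 4 else 7 with the constant V_4 = -1.
V_5 = 6 if V_4 >= 4 else 7  [with V_4=-1]  = 7
V_6 = max(V_4, V_1) - 1  [with V_4=-1, V_1=3]  = 2
V_8 = max(V_6, V_5) + 5  [with V_6=2, V_5=7]  = 12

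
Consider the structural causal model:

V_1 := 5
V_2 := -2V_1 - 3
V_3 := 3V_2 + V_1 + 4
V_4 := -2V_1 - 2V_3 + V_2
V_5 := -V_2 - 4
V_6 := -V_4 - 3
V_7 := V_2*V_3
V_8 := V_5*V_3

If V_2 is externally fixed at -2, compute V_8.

do(V_2=-2) replaces the equation V_2 := -2V_1 - 3 with the constant V_2 = -2.
V_3 = 3V_2 + V_1 + 4  [with V_2=-2, V_1=5]  = 3
V_5 = -V_2 - 4  [with V_2=-2]  = -2
V_8 = V_5*V_3  [with V_5=-2, V_3=3]  = -6

-6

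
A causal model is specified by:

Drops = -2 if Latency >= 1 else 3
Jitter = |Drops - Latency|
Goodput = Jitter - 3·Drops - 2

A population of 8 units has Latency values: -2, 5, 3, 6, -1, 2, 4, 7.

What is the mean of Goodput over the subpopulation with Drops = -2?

10.5

Conditioning on Drops=-2 selects the 6 unit(s) with Latency ∈ {5, 3, 6, 2, 4, 7}. Their Goodput values: 11, 9, 12, 8, 10, 13. Mean = 10.5.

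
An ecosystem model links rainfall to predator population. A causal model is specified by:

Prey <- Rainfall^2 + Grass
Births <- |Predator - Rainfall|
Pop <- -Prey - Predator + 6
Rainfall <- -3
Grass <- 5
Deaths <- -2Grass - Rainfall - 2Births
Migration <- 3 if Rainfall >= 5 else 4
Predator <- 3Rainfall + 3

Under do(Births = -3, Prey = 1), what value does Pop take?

Under do(Births = -3, Prey = 1), each intervened variable's structural equation is replaced by its fixed value.
Predator = 3Rainfall + 3  [with Rainfall=-3]  = -6
Pop = -Prey - Predator + 6  [with Prey=1, Predator=-6]  = 11

11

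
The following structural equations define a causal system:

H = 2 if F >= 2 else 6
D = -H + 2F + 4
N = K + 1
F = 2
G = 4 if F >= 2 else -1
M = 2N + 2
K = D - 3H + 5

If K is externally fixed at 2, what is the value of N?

The intervention breaks the incoming arrows to K: K = D - 3H + 5 no longer applies, and K = 2.
N = K + 1  [with K=2]  = 3

3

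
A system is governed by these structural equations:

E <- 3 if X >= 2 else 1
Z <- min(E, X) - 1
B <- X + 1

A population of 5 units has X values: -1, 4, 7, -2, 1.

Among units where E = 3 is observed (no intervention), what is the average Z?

2

Observing E=3 restricts to units where E's equation naturally yields 3: X ∈ {4, 7}. In that subpopulation Z = 2, 2, mean 2.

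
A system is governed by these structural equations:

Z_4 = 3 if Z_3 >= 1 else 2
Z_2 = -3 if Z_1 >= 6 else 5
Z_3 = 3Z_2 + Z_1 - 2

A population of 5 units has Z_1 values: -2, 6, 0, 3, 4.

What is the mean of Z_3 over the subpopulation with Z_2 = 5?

14.25

Observing Z_2=5 restricts to units where Z_2's equation naturally yields 5: Z_1 ∈ {-2, 0, 3, 4}. In that subpopulation Z_3 = 11, 13, 16, 17, mean 14.25.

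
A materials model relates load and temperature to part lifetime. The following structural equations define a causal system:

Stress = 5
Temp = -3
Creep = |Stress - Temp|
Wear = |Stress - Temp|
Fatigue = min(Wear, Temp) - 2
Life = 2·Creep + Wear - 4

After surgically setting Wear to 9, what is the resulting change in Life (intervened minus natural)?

Under do(Wear=9), the mechanism Wear = |Stress - Temp| is discarded; Wear is fixed at 9.
Creep = |Stress - Temp|  [with Stress=5, Temp=-3]  = 8
Life = 2·Creep + Wear - 4  [with Creep=8, Wear=9]  = 21
Without intervention: Creep = |Stress - Temp|  [with Stress=5, Temp=-3]  = 8; Wear = |Stress - Temp|  [with Stress=5, Temp=-3]  = 8; Life = 2·Creep + Wear - 4  [with Creep=8, Wear=8]  = 20.
Change = 21 − 20 = 1.

1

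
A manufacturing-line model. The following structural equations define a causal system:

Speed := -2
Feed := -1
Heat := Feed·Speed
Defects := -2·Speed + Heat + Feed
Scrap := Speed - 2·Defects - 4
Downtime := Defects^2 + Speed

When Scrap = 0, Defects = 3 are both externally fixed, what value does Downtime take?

7

Setting Scrap = 0, Defects = 3 by intervention discards those variables' equations.
Downtime = Defects^2 + Speed  [with Defects=3, Speed=-2]  = 7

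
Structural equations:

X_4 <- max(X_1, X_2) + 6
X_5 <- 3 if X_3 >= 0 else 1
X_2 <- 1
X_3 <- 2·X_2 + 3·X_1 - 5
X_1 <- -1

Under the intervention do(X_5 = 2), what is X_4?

7

The intervention breaks the incoming arrows to X_5: X_5 <- 3 if X_3 >= 0 else 1 no longer applies, and X_5 = 2.
Since X_4 is not a descendant of the intervened variable, it is unaffected.
X_4 = max(X_1, X_2) + 6  [with X_1=-1, X_2=1]  = 7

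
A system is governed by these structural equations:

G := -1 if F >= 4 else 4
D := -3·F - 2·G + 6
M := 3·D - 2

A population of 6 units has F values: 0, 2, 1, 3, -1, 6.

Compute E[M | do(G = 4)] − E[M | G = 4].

do(G=4) breaks G's dependence on F. With G=4 fixed, M across the units is -8, -26, -17, -35, 1, -62, mean -24.5.
Conditioning on G=4 selects the 5 unit(s) with F ∈ {0, 2, 1, 3, -1}. Their M values: -8, -26, -17, -35, 1. Mean = -17.
Difference = -24.5 − (-17) = -7.5.

-7.5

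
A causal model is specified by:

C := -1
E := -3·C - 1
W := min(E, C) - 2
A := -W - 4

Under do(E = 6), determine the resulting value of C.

Under do(E=6), the mechanism E := -3·C - 1 is discarded; E is fixed at 6.
C is not downstream of the intervention, so its value is determined by the original equations.

-1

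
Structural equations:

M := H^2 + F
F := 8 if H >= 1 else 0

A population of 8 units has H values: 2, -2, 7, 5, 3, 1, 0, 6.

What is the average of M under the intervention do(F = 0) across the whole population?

16

The intervention sets F=0 in all 8 units regardless of H. Recomputing M per unit gives 4, 4, 49, 25, 9, 1, 0, 36; average 16.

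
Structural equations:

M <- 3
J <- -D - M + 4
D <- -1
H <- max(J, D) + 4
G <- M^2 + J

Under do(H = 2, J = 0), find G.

9

Under do(H = 2, J = 0), each intervened variable's structural equation is replaced by its fixed value.
G = M^2 + J  [with M=3, J=0]  = 9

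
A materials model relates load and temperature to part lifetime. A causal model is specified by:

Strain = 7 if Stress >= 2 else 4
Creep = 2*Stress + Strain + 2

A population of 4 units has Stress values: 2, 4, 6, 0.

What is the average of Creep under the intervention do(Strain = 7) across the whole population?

Under do(Strain=7), Strain's equation is replaced by Strain=7 for every unit. Per-unit Creep: 13, 17, 21, 9. Mean = 15.

15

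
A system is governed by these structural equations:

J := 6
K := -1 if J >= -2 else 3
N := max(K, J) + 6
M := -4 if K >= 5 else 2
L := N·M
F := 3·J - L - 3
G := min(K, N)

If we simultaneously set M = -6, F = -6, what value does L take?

-72

Setting M = -6, F = -6 by intervention discards those variables' equations.
K = -1 if J >= -2 else 3  [with J=6]  = -1
N = max(K, J) + 6  [with K=-1, J=6]  = 12
L = N·M  [with N=12, M=-6]  = -72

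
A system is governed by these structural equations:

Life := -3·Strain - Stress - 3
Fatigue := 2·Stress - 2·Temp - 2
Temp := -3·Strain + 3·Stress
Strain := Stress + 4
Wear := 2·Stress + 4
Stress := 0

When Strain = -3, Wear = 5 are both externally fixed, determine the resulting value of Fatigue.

-20

Setting Strain = -3, Wear = 5 by intervention discards those variables' equations.
Temp = -3·Strain + 3·Stress  [with Strain=-3, Stress=0]  = 9
Fatigue = 2·Stress - 2·Temp - 2  [with Stress=0, Temp=9]  = -20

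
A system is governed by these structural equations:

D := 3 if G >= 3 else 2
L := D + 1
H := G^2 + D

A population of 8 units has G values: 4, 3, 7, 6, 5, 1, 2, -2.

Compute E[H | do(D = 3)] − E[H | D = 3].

-9

Under do(D=3), D's equation is replaced by D=3 for every unit. Per-unit H: 19, 12, 52, 39, 28, 4, 7, 7. Mean = 21.
Conditioning on D=3 selects the 5 unit(s) with G ∈ {4, 3, 7, 6, 5}. Their H values: 19, 12, 52, 39, 28. Mean = 30.
Difference = 21 − 30 = -9.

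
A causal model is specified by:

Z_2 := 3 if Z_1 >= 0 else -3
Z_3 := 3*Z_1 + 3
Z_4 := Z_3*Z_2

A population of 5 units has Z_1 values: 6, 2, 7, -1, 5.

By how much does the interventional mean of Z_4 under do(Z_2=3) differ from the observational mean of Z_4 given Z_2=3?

Under do(Z_2=3), Z_2's equation is replaced by Z_2=3 for every unit. Per-unit Z_4: 63, 27, 72, 0, 54. Mean = 43.2.
E[Z_4|Z_2=3] averages over only the 4 units with Z_2=3 (Z_1 = 6, 2, 7, 5): Z_4 = 63, 27, 72, 54, mean 54.
Difference = 43.2 − 54 = -10.8.

-10.8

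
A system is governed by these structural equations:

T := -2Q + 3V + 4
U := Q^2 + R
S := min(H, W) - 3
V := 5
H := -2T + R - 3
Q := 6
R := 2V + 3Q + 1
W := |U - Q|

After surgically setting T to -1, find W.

Under do(T=-1), the mechanism T := -2Q + 3V + 4 is discarded; T is fixed at -1.
Since W is not a descendant of the intervened variable, it is unaffected.
R = 2V + 3Q + 1  [with V=5, Q=6]  = 29
U = Q^2 + R  [with Q=6, R=29]  = 65
W = |U - Q|  [with U=65, Q=6]  = 59

59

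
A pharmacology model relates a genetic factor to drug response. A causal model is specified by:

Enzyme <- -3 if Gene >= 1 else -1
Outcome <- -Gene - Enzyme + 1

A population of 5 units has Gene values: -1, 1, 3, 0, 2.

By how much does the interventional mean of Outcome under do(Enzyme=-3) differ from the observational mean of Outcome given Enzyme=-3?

do(Enzyme=-3) breaks Enzyme's dependence on Gene. With Enzyme=-3 fixed, Outcome across the units is 5, 3, 1, 4, 2, mean 3.
E[Outcome|Enzyme=-3] averages over only the 3 units with Enzyme=-3 (Gene = 1, 3, 2): Outcome = 3, 1, 2, mean 2.
Difference = 3 − 2 = 1.

1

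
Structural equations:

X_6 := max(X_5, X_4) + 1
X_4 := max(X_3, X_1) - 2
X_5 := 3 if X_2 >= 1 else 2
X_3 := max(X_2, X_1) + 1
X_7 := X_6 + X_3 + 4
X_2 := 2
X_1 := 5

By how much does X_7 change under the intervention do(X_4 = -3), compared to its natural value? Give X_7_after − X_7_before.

The intervention breaks the incoming arrows to X_4: X_4 := max(X_3, X_1) - 2 no longer applies, and X_4 = -3.
X_3 = max(X_2, X_1) + 1  [with X_2=2, X_1=5]  = 6
X_5 = 3 if X_2 >= 1 else 2  [with X_2=2]  = 3
X_6 = max(X_5, X_4) + 1  [with X_5=3, X_4=-3]  = 4
X_7 = X_6 + X_3 + 4  [with X_6=4, X_3=6]  = 14
Without intervention: X_3 = max(X_2, X_1) + 1  [with X_2=2, X_1=5]  = 6; X_4 = max(X_3, X_1) - 2  [with X_3=6, X_1=5]  = 4; X_5 = 3 if X_2 >= 1 else 2  [with X_2=2]  = 3; X_6 = max(X_5, X_4) + 1  [with X_5=3, X_4=4]  = 5; X_7 = X_6 + X_3 + 4  [with X_6=5, X_3=6]  = 15.
Change = 14 − 15 = -1.

-1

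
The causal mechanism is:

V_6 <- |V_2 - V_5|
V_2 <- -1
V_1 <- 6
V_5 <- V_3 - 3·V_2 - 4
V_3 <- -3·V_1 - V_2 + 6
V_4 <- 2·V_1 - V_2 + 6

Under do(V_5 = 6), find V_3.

do(V_5=6) replaces the equation V_5 <- V_3 - 3·V_2 - 4 with the constant V_5 = 6.
V_3 is not downstream of the intervention, so its value is determined by the original equations.
V_3 = -3·V_1 - V_2 + 6  [with V_1=6, V_2=-1]  = -11

-11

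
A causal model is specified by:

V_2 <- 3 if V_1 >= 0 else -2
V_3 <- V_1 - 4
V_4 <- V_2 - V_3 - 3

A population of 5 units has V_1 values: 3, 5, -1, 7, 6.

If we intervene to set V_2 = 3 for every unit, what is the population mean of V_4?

do(V_2=3) breaks V_2's dependence on V_1. With V_2=3 fixed, V_4 across the units is 1, -1, 5, -3, -2, mean 0.

0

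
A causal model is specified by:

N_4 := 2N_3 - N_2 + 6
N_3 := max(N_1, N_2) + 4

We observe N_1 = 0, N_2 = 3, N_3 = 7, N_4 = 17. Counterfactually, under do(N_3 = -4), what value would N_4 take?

-5

The intervention breaks the incoming arrows to N_3: N_3 := max(N_1, N_2) + 4 no longer applies, and N_3 = -4.
N_4 = 2N_3 - N_2 + 6  [with N_3=-4, N_2=3]  = -5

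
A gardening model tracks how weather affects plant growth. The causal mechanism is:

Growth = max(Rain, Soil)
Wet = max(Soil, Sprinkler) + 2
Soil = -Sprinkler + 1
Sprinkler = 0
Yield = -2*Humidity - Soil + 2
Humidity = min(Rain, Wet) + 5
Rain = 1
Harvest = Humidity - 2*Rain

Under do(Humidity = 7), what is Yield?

Intervening sets Humidity = 7 and removes its equation (Humidity = min(Rain, Wet) + 5).
Soil = -Sprinkler + 1  [with Sprinkler=0]  = 1
Yield = -2*Humidity - Soil + 2  [with Humidity=7, Soil=1]  = -13

-13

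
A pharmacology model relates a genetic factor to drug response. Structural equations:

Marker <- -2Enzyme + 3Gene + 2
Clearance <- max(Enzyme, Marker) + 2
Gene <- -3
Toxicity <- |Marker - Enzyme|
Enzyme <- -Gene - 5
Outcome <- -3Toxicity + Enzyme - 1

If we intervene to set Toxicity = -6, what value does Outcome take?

Under do(Toxicity=-6), the mechanism Toxicity <- |Marker - Enzyme| is discarded; Toxicity is fixed at -6.
Enzyme = -Gene - 5  [with Gene=-3]  = -2
Outcome = -3Toxicity + Enzyme - 1  [with Toxicity=-6, Enzyme=-2]  = 15

15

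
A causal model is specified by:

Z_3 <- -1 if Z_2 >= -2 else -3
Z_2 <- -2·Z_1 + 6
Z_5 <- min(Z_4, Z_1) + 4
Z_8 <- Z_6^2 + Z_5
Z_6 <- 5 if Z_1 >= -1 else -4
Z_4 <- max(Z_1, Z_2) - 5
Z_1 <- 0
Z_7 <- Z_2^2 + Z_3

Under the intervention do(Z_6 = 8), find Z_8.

68

Intervening sets Z_6 = 8 and removes its equation (Z_6 <- 5 if Z_1 >= -1 else -4).
Z_2 = -2·Z_1 + 6  [with Z_1=0]  = 6
Z_4 = max(Z_1, Z_2) - 5  [with Z_1=0, Z_2=6]  = 1
Z_5 = min(Z_4, Z_1) + 4  [with Z_4=1, Z_1=0]  = 4
Z_8 = Z_6^2 + Z_5  [with Z_6=8, Z_5=4]  = 68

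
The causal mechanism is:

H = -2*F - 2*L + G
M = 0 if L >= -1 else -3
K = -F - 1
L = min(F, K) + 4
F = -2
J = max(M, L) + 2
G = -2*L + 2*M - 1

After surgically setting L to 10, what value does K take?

1

Under do(L=10), the mechanism L = min(F, K) + 4 is discarded; L is fixed at 10.
Since K is not a descendant of the intervened variable, it is unaffected.
K = -F - 1  [with F=-2]  = 1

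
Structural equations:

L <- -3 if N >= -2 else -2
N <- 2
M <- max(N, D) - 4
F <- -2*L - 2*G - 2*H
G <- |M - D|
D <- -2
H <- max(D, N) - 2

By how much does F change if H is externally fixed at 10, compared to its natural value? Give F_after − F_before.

Under do(H=10), the mechanism H <- max(D, N) - 2 is discarded; H is fixed at 10.
M = max(N, D) - 4  [with N=2, D=-2]  = -2
G = |M - D|  [with M=-2, D=-2]  = 0
L = -3 if N >= -2 else -2  [with N=2]  = -3
F = -2*L - 2*G - 2*H  [with L=-3, G=0, H=10]  = -14
Without intervention: M = max(N, D) - 4  [with N=2, D=-2]  = -2; G = |M - D|  [with M=-2, D=-2]  = 0; H = max(D, N) - 2  [with D=-2, N=2]  = 0; L = -3 if N >= -2 else -2  [with N=2]  = -3; F = -2*L - 2*G - 2*H  [with L=-3, G=0, H=0]  = 6.
Change = -14 − 6 = -20.

-20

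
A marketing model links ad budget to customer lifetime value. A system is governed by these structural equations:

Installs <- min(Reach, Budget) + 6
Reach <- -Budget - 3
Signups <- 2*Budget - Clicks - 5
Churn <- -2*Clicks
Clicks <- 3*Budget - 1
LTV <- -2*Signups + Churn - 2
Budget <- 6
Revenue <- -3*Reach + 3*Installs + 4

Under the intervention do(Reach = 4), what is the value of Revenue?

Under do(Reach=4), the mechanism Reach <- -Budget - 3 is discarded; Reach is fixed at 4.
Installs = min(Reach, Budget) + 6  [with Reach=4, Budget=6]  = 10
Revenue = -3*Reach + 3*Installs + 4  [with Reach=4, Installs=10]  = 22

22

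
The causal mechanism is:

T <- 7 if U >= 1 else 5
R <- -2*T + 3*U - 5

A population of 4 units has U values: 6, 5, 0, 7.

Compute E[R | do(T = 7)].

-5.5

Every unit gets T=7 under the intervention. R values become -1, -4, -19, 2; E[R|do(T=7)] = -5.5.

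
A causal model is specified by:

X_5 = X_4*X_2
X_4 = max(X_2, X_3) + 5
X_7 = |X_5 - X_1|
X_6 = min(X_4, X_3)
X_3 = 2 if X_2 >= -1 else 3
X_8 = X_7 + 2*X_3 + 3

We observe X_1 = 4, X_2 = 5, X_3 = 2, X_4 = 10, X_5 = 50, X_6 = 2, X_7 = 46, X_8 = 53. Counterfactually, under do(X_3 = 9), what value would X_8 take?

87

The intervention breaks the incoming arrows to X_3: X_3 = 2 if X_2 >= -1 else 3 no longer applies, and X_3 = 9.
X_4 = max(X_2, X_3) + 5  [with X_2=5, X_3=9]  = 14
X_5 = X_4*X_2  [with X_4=14, X_2=5]  = 70
X_7 = |X_5 - X_1|  [with X_5=70, X_1=4]  = 66
X_8 = X_7 + 2*X_3 + 3  [with X_7=66, X_3=9]  = 87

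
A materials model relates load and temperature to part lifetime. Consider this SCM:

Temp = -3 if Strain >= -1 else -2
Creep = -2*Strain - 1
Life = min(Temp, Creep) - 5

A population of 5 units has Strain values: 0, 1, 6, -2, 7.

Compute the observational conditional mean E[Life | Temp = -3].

E[Life|Temp=-3] averages over only the 4 units with Temp=-3 (Strain = 0, 1, 6, 7): Life = -8, -8, -18, -20, mean -13.5.

-13.5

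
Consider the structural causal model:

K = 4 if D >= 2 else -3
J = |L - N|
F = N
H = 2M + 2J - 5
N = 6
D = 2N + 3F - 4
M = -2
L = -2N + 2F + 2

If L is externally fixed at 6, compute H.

do(L=6) replaces the equation L = -2N + 2F + 2 with the constant L = 6.
J = |L - N|  [with L=6, N=6]  = 0
H = 2M + 2J - 5  [with M=-2, J=0]  = -9

-9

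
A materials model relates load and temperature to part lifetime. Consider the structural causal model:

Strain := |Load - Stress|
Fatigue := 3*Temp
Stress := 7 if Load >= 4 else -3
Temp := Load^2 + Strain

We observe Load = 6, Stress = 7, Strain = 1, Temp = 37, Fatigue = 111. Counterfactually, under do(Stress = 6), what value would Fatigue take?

do(Stress=6) replaces the equation Stress := 7 if Load >= 4 else -3 with the constant Stress = 6.
Strain = |Load - Stress|  [with Load=6, Stress=6]  = 0
Temp = Load^2 + Strain  [with Load=6, Strain=0]  = 36
Fatigue = 3*Temp  [with Temp=36]  = 108

108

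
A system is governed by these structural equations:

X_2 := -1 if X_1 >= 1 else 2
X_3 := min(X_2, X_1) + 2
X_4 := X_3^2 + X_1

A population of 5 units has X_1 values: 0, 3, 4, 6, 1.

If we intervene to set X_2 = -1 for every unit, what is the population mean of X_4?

Under do(X_2=-1), X_2's equation is replaced by X_2=-1 for every unit. Per-unit X_4: 1, 4, 5, 7, 2. Mean = 3.8.

3.8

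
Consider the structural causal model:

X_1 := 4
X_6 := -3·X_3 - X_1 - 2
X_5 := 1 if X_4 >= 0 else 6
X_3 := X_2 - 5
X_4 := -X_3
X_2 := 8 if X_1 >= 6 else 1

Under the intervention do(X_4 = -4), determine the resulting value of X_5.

Intervening sets X_4 = -4 and removes its equation (X_4 := -X_3).
X_5 = 1 if X_4 >= 0 else 6  [with X_4=-4]  = 6

6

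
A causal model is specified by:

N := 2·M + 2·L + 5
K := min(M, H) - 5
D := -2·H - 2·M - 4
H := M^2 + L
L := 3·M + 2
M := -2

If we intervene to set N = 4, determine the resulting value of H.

The intervention breaks the incoming arrows to N: N := 2·M + 2·L + 5 no longer applies, and N = 4.
H is not downstream of the intervention, so its value is determined by the original equations.
L = 3·M + 2  [with M=-2]  = -4
H = M^2 + L  [with M=-2, L=-4]  = 0

0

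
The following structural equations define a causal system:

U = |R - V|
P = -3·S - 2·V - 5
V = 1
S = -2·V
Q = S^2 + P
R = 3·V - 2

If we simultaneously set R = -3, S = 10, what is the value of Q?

63

Setting R = -3, S = 10 by intervention discards those variables' equations.
P = -3·S - 2·V - 5  [with S=10, V=1]  = -37
Q = S^2 + P  [with S=10, P=-37]  = 63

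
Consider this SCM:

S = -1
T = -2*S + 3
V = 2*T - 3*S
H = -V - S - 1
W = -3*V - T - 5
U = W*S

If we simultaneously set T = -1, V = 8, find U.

28

Under do(T = -1, V = 8), each intervened variable's structural equation is replaced by its fixed value.
W = -3*V - T - 5  [with V=8, T=-1]  = -28
U = W*S  [with W=-28, S=-1]  = 28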